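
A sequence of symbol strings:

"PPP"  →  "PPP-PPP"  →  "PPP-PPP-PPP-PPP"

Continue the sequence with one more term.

PPP-PPP-PPP-PPP-PPP-PPP-PPP-PPP

Each string is two copies of the previous one joined by '-'.
So the next term is two copies of PPP-PPP-PPP-PPP with '-' between the halves.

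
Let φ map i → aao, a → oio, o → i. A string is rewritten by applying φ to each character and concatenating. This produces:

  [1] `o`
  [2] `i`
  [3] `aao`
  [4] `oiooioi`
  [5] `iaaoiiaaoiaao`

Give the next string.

aaooiooioiaaoaaooiooioiaaooiooioi

φ(iaaoiiaaoiaao) expands symbol-by-symbol to aao oio oio i aao aao oio oio i aao oio oio i; joining the 13 pieces gives the next term.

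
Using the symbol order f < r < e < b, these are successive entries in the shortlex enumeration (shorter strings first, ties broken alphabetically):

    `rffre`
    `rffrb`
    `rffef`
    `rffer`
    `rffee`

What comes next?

rffeb

The successor of rffee increments the rightmost position that isn't already b and resets every position after it to f.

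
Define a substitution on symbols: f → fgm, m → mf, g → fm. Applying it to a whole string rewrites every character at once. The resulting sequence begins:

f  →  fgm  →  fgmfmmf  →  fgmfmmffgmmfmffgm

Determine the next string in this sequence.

Replace each of the 17 characters of fgmfmmffgmmfmffgm in place — fgm fm mf fgm mf mf fgm fgm fm mf mf fgm mf fgm fgm fm mf — and concatenate.

fgmfmmffgmmfmffgmfgmfmmfmffgmmffgmfgmfmmf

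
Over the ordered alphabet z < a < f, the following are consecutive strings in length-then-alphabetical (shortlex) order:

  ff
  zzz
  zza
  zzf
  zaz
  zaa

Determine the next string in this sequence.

zaf

The successor of zaa increments the rightmost position that isn't already f and resets every position after it to z.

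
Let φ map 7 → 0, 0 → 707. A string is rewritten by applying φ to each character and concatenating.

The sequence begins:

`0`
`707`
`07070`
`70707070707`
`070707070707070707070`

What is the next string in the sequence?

Replace each of the 21 characters of 070707070707070707070 in place — 707 0 707 0 707 0 707 0 707 0 707 0 707 0 707 0 707 0 707 0 707 — and concatenate.

7070707070707070707070707070707070707070707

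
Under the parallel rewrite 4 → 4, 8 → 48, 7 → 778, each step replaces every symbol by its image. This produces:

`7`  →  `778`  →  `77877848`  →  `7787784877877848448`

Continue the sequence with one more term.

Replace each of the 19 characters of 7787784877877848448 in place — 778 778 48 778 778 48 4 48 778 778 48 778 778 48 4 48 4 4 48 — and concatenate.

778778487787784844877877848778778484484448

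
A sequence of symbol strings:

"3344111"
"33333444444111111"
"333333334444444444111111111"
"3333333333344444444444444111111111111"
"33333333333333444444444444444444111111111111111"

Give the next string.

Reading off run lengths: 3 runs 2, 5, 8, 11, 14; 4 runs 2, 6, 10, 14, 18; 1 runs 3, 6, 9, 12, 15 — each is linear in n (n = 1, 2, …).
Setting n = 6 gives 17, 22, 18 characters in each block.

333333333333333334444444444444444444444111111111111111111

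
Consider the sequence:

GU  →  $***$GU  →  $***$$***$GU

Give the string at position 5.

$***$$***$$***$$***$GU

The strings grow by a fixed prefix $***$ each time.
From $***$$***$GU, 2 further steps: $***$$***$GU → $***$$***$$***$GU → (answer).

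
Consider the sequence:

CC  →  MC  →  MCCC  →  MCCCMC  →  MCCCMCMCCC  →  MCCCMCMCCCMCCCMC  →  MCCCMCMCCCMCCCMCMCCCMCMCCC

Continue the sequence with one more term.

From term 3 onward, concatenate the last term with the second-to-last: MC·CC = MCCC, MCCC·MC = MCCCMC, …
Continuing: MCCCMCMCCCMCCCMCMCCCMCMCCC · MCCCMCMCCCMCCCMC gives term 8.

MCCCMCMCCCMCCCMCMCCCMCMCCCMCCCMCMCCCMCCCMC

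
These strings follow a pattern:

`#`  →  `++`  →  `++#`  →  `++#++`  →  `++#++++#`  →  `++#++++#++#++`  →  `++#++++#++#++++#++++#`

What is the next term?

++#++++#++#++++#++++#++#++++#++#++

This is a Fibonacci-style word recurrence s(k) = s(k−1)·s(k−2): e.g. ++·# = ++#.
So term 8 is ++#++++#++#++++#++++#·++#++++#++#++.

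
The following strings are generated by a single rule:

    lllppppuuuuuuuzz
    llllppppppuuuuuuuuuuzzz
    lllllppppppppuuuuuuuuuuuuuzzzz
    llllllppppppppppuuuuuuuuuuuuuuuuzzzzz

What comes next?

lllllllppppppppppppuuuuuuuuuuuuuuuuuuuzzzzzz

The n-th term is n+1 l's then 2n p's then 3n+1 u's then n z's, where the shown terms are n = 2, 3, 4, 5.
At n = 6 the blocks have lengths 7, 12, 19, 6.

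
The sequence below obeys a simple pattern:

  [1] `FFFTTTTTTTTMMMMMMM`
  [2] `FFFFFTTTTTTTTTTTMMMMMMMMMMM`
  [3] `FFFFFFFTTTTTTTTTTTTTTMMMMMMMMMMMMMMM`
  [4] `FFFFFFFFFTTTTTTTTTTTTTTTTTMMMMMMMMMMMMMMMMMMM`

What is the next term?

FFFFFFFFFFFTTTTTTTTTTTTTTTTTTTTMMMMMMMMMMMMMMMMMMMMMMM

Each string has the form F^{2n-1} T^{3n+2} M^{4n-1}, where the shown terms are n = 2, 3, 4, 5.
At n = 6 the blocks have lengths 11, 20, 23.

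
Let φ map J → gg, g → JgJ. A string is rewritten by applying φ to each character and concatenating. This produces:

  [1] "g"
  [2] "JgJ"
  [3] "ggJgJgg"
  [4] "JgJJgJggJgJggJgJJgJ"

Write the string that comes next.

Rewriting the 19 symbols of JgJJgJggJgJggJgJJgJ one by one yields gg JgJ gg gg JgJ gg JgJ JgJ gg JgJ gg JgJ JgJ gg JgJ gg gg JgJ gg; concatenated:

ggJgJggggJgJggJgJJgJggJgJggJgJJgJggJgJggggJgJgg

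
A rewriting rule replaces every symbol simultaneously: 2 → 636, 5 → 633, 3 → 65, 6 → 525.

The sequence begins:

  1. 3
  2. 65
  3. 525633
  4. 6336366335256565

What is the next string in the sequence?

5256565525655255256565633636633525633525633

φ(6336366335256565) expands symbol-by-symbol to 525 65 65 525 65 525 525 65 65 633 636 633 525 633 525 633; joining the 16 pieces gives the next term.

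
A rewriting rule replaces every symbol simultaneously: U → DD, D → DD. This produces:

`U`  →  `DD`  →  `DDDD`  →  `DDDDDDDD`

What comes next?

DDDDDDDDDDDDDDDD

Apply φ to DDDDDDDD symbol by symbol: D→DD, D→DD, D→DD, D→DD, D→DD, D→DD, D→DD, D→DD; joined: DD DD DD DD DD DD DD DD.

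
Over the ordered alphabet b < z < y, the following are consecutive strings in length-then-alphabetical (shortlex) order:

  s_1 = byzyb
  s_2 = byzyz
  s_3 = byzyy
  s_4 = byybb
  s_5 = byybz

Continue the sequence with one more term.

Find the rightmost character of byybz below y, bump it to the next letter, and reset everything to its right to b.

byyby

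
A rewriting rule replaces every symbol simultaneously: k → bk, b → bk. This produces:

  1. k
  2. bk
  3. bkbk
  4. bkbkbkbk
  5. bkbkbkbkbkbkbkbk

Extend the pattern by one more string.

bkbkbkbkbkbkbkbkbkbkbkbkbkbkbkbk

Applying the rule to each of the 16 symbols of bkbkbkbkbkbkbkbk gives the pieces bk bk bk bk bk bk bk bk bk bk bk bk bk bk bk bk, which concatenate to the answer.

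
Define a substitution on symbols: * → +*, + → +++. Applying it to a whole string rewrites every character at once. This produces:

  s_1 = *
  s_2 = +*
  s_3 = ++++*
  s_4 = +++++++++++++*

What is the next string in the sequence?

Applying the rule to each of the 14 symbols of +++++++++++++* gives the pieces +++ +++ +++ +++ +++ +++ +++ +++ +++ +++ +++ +++ +++ +*, which concatenate to the answer.

++++++++++++++++++++++++++++++++++++++++*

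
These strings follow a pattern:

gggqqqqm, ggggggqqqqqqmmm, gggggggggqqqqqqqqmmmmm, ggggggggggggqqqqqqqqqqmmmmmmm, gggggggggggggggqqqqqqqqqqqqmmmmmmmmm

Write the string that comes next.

Reading off run lengths: g runs 3, 6, 9, 12, 15; q runs 4, 6, 8, 10, 12; m runs 1, 3, 5, 7, 9 — each is linear in n (n = 1, 2, …).
Setting n = 6 gives 18, 14, 11 characters in each block.

ggggggggggggggggggqqqqqqqqqqqqqqmmmmmmmmmmm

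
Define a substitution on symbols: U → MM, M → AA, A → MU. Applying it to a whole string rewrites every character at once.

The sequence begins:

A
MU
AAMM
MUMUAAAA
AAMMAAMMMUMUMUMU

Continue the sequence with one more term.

φ(AAMMAAMMMUMUMUMU) expands symbol-by-symbol to MU MU AA AA MU MU AA AA AA MM AA MM AA MM AA MM; joining the 16 pieces gives the next term.

MUMUAAAAMUMUAAAAAAMMAAMMAAMMAAMM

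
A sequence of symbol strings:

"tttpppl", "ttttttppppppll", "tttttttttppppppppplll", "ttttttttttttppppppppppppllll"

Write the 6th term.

Reading off run lengths: t runs 3, 6, 9, 12; p runs 3, 6, 9, 12; l runs 1, 2, 3, 4 — each is linear in n (n = 1, 2, …).
Setting n = 6 gives 18, 18, 6 characters in each block.

ttttttttttttttttttppppppppppppppppppllllll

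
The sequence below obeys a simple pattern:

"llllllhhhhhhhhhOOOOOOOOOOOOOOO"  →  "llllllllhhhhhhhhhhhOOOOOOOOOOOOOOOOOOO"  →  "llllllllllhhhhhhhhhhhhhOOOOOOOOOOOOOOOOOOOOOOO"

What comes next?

Term n consists of 2n l's, followed by 2n+3 h's, followed by 4n+3 O's, where the shown terms are n = 3, 4, 5.
At n = 6 the blocks have lengths 12, 15, 27.

llllllllllllhhhhhhhhhhhhhhhOOOOOOOOOOOOOOOOOOOOOOOOOOO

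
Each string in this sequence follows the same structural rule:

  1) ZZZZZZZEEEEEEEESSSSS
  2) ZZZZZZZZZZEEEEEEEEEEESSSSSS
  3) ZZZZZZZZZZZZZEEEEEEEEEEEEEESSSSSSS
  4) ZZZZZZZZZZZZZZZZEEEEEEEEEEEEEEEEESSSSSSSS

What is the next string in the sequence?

ZZZZZZZZZZZZZZZZZZZEEEEEEEEEEEEEEEEEEEESSSSSSSSS

Term n consists of 3n+1 Z's, followed by 3n+2 E's, followed by n+3 S's, where the shown terms are n = 2, 3, 4, 5.
For the next term, n = 6, so the run lengths are 19, 20, 9.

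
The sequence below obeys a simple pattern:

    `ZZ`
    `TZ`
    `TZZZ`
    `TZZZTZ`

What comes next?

This is a Fibonacci-style word recurrence s(k) = s(k−1)·s(k−2): e.g. TZ·ZZ = TZZZ.
Continuing: TZZZTZ · TZZZ gives term 5.

TZZZTZTZZZ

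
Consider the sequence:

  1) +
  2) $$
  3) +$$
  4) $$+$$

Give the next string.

+$$$$+$$

From term 3 onward, concatenate the second-to-last term with the last: +·$$ = +$$, $$·+$$ = $$+$$, …
So term 5 is +$$·$$+$$.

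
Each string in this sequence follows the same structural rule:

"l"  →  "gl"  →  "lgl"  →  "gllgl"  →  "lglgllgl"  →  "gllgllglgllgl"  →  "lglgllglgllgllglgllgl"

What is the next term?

gllgllglgllgllglgllglgllgllglgllgl

Each term (from the third on) is the two preceding terms concatenated in order: term 3 = l·gl = lgl.
So term 8 is gllgllglgllgl·lglgllglgllgllglgllgl.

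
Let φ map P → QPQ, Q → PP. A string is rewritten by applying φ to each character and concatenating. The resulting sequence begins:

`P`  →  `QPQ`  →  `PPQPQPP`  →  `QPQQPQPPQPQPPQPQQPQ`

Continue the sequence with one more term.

PPQPQPPPPQPQPPQPQQPQPPQPQPPQPQQPQPPQPQPPPPQPQPP

φ(QPQQPQPPQPQPPQPQQPQ) expands symbol-by-symbol to PP QPQ PP PP QPQ PP QPQ QPQ PP QPQ PP QPQ QPQ PP QPQ PP PP QPQ PP; joining the 19 pieces gives the next term.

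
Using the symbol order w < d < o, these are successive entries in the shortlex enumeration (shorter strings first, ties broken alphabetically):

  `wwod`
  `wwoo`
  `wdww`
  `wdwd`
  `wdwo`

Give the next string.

wddw

Treat wdwo as a base-3 numeral over the given alphabet and add one, carrying through any trailing o's.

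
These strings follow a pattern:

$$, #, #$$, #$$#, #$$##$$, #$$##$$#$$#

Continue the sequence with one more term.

From term 3 onward, concatenate the last term with the second-to-last: #·$$ = #$$, #$$·# = #$$#, …
So term 7 is #$$##$$#$$#·#$$##$$.

#$$##$$#$$##$$##$$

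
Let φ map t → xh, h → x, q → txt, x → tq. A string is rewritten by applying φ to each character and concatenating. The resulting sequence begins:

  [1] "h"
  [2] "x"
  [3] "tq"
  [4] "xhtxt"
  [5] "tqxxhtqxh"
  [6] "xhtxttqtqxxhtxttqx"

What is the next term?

φ(xhtxttqtqxxhtxttqx) expands symbol-by-symbol to tq x xh tq xh xh txt xh txt tq tq x xh tq xh xh txt tq; joining the 18 pieces gives the next term.

tqxxhtqxhxhtxtxhtxttqtqxxhtqxhxhtxttq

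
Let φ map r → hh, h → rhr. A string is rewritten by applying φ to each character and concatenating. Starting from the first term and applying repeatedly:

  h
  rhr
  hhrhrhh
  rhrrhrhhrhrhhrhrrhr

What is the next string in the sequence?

Rewriting the 19 symbols of rhrrhrhhrhrhhrhrrhr one by one yields hh rhr hh hh rhr hh rhr rhr hh rhr hh rhr rhr hh rhr hh hh rhr hh; concatenated:

hhrhrhhhhrhrhhrhrrhrhhrhrhhrhrrhrhhrhrhhhhrhrhh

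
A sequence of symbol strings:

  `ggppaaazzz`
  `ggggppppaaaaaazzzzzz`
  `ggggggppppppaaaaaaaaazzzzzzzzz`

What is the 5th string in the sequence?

ggggggggggppppppppppaaaaaaaaaaaaaaazzzzzzzzzzzzzzz

Term n consists of 2n g's, followed by 2n p's, followed by 3n a's, followed by 3n z's (n = 1, 2, …).
For term 5, n = 5, so the run lengths are 10, 10, 15, 15.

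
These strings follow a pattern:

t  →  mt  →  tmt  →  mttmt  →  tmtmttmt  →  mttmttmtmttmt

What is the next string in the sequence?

tmtmttmtmttmttmtmttmt

Each term (from the third on) is the two preceding terms concatenated in order: term 3 = t·mt = tmt.
Continuing: tmtmttmt · mttmttmtmttmt gives term 7.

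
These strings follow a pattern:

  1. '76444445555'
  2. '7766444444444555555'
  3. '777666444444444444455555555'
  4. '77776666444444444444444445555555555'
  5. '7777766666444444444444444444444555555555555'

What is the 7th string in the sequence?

Reading off run lengths: 7 runs 1, 2, 3, 4, 5; 6 runs 1, 2, 3, 4, 5; 4 runs 5, 9, 13, 17, 21; 5 runs 4, 6, 8, 10, 12 — each is linear in n (n = 1, 2, …).
Setting n = 7 gives 7, 7, 29, 16 characters in each block.

77777776666666444444444444444444444444444445555555555555555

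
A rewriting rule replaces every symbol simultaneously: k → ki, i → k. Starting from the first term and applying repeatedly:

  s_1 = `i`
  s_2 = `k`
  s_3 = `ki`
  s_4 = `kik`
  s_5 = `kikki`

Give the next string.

kikkikik

Rewriting each symbol of kikki: k→ki, i→k, k→ki, k→ki, i→k, which concatenates to ki k ki ki k.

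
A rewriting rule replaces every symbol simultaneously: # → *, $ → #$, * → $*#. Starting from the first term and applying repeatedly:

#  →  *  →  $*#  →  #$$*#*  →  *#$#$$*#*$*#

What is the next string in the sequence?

Rewriting each symbol of *#$#$$*#*$*#: *→$*#, #→*, $→#$, #→*, $→#$, $→#$, *→$*#, #→*, *→$*#, $→#$, *→$*#, #→*, which concatenates to $*# * #$ * #$ #$ $*# * $*# #$ $*# *.

$*#*#$*#$#$$*#*$*##$$*#*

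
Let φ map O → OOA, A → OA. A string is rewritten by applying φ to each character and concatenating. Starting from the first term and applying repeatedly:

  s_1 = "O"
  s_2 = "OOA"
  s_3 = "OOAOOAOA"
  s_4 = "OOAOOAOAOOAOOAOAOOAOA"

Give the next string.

Replace each of the 21 characters of OOAOOAOAOOAOOAOAOOAOA in place — OOA OOA OA OOA OOA OA OOA OA OOA OOA OA OOA OOA OA OOA OA OOA OOA OA OOA OA — and concatenate.

OOAOOAOAOOAOOAOAOOAOAOOAOOAOAOOAOOAOAOOAOAOOAOOAOAOOAOA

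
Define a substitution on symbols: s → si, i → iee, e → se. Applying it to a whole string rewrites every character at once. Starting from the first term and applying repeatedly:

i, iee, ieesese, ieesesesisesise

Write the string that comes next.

φ(ieesesesisesise) expands symbol-by-symbol to iee se se si se si se si iee si se si iee si se; joining the 15 pieces gives the next term.

ieesesesisesisesiieesisesiieesise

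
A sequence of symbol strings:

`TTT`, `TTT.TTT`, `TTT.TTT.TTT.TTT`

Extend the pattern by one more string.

Every step duplicates the string with '.' between the halves.
Doubling TTT.TTT.TTT.TTT with '.' between the halves:

TTT.TTT.TTT.TTT.TTT.TTT.TTT.TTT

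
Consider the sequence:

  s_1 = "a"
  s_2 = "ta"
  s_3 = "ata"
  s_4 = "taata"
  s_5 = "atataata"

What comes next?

From term 3 onward, concatenate the second-to-last term with the last: a·ta = ata, ta·ata = taata, …
So term 6 is taata·atataata.

taataatataata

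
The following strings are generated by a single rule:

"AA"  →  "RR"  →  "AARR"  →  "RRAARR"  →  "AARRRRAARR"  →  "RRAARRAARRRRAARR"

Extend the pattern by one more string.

This is a Fibonacci-style word recurrence s(k) = s(k−2)·s(k−1): e.g. AA·RR = AARR.
The next term joins AARRRRAARR and RRAARRAARRRRAARR.

AARRRRAARRRRAARRAARRRRAARR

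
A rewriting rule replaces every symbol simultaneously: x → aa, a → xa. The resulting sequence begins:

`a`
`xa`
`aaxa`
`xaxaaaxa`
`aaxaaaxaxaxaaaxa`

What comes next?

Rewriting the 16 symbols of aaxaaaxaxaxaaaxa one by one yields xa xa aa xa xa xa aa xa aa xa aa xa xa xa aa xa; concatenated:

xaxaaaxaxaxaaaxaaaxaaaxaxaxaaaxa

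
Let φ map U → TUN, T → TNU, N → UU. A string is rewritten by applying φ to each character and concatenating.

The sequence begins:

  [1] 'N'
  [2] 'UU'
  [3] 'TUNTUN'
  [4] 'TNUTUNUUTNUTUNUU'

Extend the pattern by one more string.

Rewriting the 16 symbols of TNUTUNUUTNUTUNUU one by one yields TNU UU TUN TNU TUN UU TUN TUN TNU UU TUN TNU TUN UU TUN TUN; concatenated:

TNUUUTUNTNUTUNUUTUNTUNTNUUUTUNTNUTUNUUTUNTUN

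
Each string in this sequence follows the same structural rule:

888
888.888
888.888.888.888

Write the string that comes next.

888.888.888.888.888.888.888.888

s(k+1) = s(k)·.·s(k) — each term doubles the last with '.' between the halves.
One more doubling of 888.888.888.888 gives the answer.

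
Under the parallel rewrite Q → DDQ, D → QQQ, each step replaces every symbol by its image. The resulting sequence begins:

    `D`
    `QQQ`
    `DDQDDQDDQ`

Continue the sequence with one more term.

QQQQQQDDQQQQQQQDDQQQQQQQDDQ

Apply φ to DDQDDQDDQ symbol by symbol: D→QQQ, D→QQQ, Q→DDQ, D→QQQ, D→QQQ, Q→DDQ, D→QQQ, D→QQQ, Q→DDQ; joined: QQQ QQQ DDQ QQQ QQQ DDQ QQQ QQQ DDQ.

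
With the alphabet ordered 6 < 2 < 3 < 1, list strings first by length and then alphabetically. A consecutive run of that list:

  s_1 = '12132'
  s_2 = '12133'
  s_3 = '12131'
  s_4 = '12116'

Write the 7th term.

12111

Continuing the enumeration 3 steps past 12116: 12116 → 12112 → 12113 → (answer).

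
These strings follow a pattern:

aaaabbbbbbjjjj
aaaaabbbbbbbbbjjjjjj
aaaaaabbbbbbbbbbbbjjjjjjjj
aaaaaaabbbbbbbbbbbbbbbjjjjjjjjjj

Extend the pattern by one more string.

Term n consists of n+2 a's, followed by 3n b's, followed by 2n j's, where the shown terms are n = 2, 3, 4, 5.
For the next term, n = 6, so the run lengths are 8, 18, 12.

aaaaaaaabbbbbbbbbbbbbbbbbbjjjjjjjjjjjj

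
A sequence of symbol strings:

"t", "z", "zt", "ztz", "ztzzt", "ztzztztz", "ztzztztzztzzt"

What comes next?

This is a Fibonacci-style word recurrence s(k) = s(k−1)·s(k−2): e.g. z·t = zt.
Continuing: ztzztztzztzzt · ztzztztz gives term 8.

ztzztztzztzztztzztztz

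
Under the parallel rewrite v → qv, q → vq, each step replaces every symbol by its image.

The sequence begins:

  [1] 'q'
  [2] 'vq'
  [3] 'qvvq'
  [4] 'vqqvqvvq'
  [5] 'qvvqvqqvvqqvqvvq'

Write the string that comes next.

Replace each of the 16 characters of qvvqvqqvvqqvqvvq in place — vq qv qv vq qv vq vq qv qv vq vq qv vq qv qv vq — and concatenate.

vqqvqvvqqvvqvqqvqvvqvqqvvqqvqvvq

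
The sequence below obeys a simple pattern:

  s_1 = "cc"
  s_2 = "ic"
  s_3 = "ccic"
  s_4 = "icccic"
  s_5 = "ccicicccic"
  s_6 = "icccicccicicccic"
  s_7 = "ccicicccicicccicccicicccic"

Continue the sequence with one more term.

This is a Fibonacci-style word recurrence s(k) = s(k−2)·s(k−1): e.g. cc·ic = ccic.
The next term joins icccicccicicccic and ccicicccicicccicccicicccic.

icccicccicicccicccicicccicicccicccicicccic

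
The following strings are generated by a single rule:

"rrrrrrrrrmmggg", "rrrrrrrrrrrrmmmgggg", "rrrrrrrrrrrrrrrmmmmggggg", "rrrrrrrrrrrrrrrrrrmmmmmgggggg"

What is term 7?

Reading off run lengths: r runs 9, 12, 15, 18; m runs 2, 3, 4, 5; g runs 3, 4, 5, 6 — each is linear in n, where the shown terms are n = 3, 4, 5, 6.
For term 7, n = 9, so the run lengths are 27, 8, 9.

rrrrrrrrrrrrrrrrrrrrrrrrrrrmmmmmmmmggggggggg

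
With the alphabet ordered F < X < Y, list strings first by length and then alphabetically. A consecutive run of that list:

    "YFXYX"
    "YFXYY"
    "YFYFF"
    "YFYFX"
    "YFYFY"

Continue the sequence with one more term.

The successor of YFYFY increments the rightmost position that isn't already Y and resets every position after it to F.

YFYXF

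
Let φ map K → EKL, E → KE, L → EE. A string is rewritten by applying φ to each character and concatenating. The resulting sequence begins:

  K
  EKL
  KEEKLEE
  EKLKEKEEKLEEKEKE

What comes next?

KEEKLEEEKLKEEKLKEKEEKLEEKEKEEKLKEEKLKE

Applying the rule to each of the 16 symbols of EKLKEKEEKLEEKEKE gives the pieces KE EKL EE EKL KE EKL KE KE EKL EE KE KE EKL KE EKL KE, which concatenate to the answer.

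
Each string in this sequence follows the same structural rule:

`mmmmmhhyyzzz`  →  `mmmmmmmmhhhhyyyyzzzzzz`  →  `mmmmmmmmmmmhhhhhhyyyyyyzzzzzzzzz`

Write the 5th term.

Each string has the form m^{3n+2} h^{2n} y^{2n} z^{3n} (n = 1, 2, …).
At n = 5 the blocks have lengths 17, 10, 10, 15.

mmmmmmmmmmmmmmmmmhhhhhhhhhhyyyyyyyyyyzzzzzzzzzzzzzzz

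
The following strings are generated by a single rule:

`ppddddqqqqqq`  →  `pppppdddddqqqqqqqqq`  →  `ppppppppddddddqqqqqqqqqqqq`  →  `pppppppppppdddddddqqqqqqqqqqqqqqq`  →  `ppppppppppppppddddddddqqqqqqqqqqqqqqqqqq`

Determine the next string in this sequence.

pppppppppppppppppdddddddddqqqqqqqqqqqqqqqqqqqqq

The n-th term is 3n-1 p's then n+3 d's then 3n+3 q's (n = 1, 2, …).
For the next term, n = 6, so the run lengths are 17, 9, 21.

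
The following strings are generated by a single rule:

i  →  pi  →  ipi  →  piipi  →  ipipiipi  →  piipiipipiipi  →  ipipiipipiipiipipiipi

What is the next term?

piipiipipiipiipipiipipiipiipipiipi

From term 3 onward, concatenate the second-to-last term with the last: i·pi = ipi, pi·ipi = piipi, …
The next term joins piipiipipiipi and ipipiipipiipiipipiipi.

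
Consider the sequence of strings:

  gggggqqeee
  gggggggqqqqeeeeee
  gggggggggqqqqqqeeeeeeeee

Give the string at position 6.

gggggggggggggggqqqqqqqqqqqqeeeeeeeeeeeeeeeeee

The n-th term is 2n+3 g's then 2n q's then 3n e's (n = 1, 2, …).
At n = 6 the blocks have lengths 15, 12, 18.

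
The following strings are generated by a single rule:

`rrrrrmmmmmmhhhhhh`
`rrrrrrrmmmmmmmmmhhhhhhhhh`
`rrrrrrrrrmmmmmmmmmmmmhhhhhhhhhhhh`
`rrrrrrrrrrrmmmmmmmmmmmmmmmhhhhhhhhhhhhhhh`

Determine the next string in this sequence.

rrrrrrrrrrrrrmmmmmmmmmmmmmmmmmmhhhhhhhhhhhhhhhhhh

Reading off run lengths: r runs 5, 7, 9, 11; m runs 6, 9, 12, 15; h runs 6, 9, 12, 15 — each is linear in n, where the shown terms are n = 2, 3, 4, 5.
At n = 6 the blocks have lengths 13, 18, 18.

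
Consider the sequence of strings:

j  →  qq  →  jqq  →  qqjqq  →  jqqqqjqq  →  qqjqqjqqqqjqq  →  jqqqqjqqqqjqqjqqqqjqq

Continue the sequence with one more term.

qqjqqjqqqqjqqjqqqqjqqqqjqqjqqqqjqq

Each term (from the third on) is the two preceding terms concatenated in order: term 3 = j·qq = jqq.
Continuing: qqjqqjqqqqjqq · jqqqqjqqqqjqqjqqqqjqq gives term 8.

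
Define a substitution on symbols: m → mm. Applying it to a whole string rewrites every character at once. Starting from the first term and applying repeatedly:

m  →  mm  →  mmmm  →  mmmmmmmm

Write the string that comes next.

Expanding mmmmmmmm: m→mm, m→mm, m→mm, m→mm, m→mm, m→mm, m→mm, m→mm. Concatenated: mm mm mm mm mm mm mm mm.

mmmmmmmmmmmmmmmm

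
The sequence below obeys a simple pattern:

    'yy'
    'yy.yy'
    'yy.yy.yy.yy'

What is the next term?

Each string is two copies of the previous one joined by '.'.
Doubling yy.yy.yy.yy with '.' between the halves:

yy.yy.yy.yy.yy.yy.yy.yy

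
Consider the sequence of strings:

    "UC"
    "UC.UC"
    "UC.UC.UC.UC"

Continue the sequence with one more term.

Each string is two copies of the previous one joined by '.'.
Doubling UC.UC.UC.UC with '.' between the halves:

UC.UC.UC.UC.UC.UC.UC.UC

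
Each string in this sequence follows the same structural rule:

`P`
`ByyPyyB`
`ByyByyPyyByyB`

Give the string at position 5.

Every step adds Byy to the front and yyB to the end of the previous string.
From ByyByyPyyByyB, 2 further steps: ByyByyPyyByyB → ByyByyByyPyyByyByyB → (answer).

ByyByyByyByyPyyByyByyByyB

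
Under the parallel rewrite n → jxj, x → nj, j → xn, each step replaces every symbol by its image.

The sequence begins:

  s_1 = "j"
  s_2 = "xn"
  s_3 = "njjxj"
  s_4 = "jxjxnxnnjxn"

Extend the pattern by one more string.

xnnjxnnjjxjnjjxjjxjxnnjjxj

Apply φ to jxjxnxnnjxn symbol by symbol: j→xn, x→nj, j→xn, x→nj, n→jxj, x→nj, n→jxj, n→jxj, j→xn, x→nj, n→jxj; joined: xn nj xn nj jxj nj jxj jxj xn nj jxj.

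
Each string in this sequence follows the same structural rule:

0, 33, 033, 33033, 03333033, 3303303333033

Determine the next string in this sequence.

Each term (from the third on) is the two preceding terms concatenated in order: term 3 = 0·33 = 033.
The next term joins 03333033 and 3303303333033.

033330333303303333033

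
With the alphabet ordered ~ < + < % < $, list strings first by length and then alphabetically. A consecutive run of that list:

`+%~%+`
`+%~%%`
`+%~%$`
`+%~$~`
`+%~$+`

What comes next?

+%~$%

Treat +%~$+ as a base-4 numeral over the given alphabet and add one, carrying through any trailing $'s.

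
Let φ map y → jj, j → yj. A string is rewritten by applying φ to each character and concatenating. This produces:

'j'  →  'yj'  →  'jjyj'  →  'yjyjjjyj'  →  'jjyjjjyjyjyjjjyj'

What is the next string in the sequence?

Replace each of the 16 characters of jjyjjjyjyjyjjjyj in place — yj yj jj yj yj yj jj yj jj yj jj yj yj yj jj yj — and concatenate.

yjyjjjyjyjyjjjyjjjyjjjyjyjyjjjyj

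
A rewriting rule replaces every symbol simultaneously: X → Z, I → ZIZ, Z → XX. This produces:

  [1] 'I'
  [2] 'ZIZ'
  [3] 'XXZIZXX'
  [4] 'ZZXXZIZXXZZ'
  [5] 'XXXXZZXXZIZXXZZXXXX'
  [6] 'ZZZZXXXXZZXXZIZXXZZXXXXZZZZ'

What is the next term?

Rewriting the 27 symbols of ZZZZXXXXZZXXZIZXXZZXXXXZZZZ one by one yields XX XX XX XX Z Z Z Z XX XX Z Z XX ZIZ XX Z Z XX XX Z Z Z Z XX XX XX XX; concatenated:

XXXXXXXXZZZZXXXXZZXXZIZXXZZXXXXZZZZXXXXXXXX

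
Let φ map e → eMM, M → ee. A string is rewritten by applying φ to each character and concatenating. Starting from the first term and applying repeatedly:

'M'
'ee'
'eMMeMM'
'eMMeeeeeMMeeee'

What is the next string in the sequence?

Rewriting the 14 symbols of eMMeeeeeMMeeee one by one yields eMM ee ee eMM eMM eMM eMM eMM ee ee eMM eMM eMM eMM; concatenated:

eMMeeeeeMMeMMeMMeMMeMMeeeeeMMeMMeMMeMM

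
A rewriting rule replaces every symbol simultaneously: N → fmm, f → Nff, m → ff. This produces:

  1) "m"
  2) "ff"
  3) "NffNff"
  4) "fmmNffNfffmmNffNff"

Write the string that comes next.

Rewriting the 18 symbols of fmmNffNfffmmNffNff one by one yields Nff ff ff fmm Nff Nff fmm Nff Nff Nff ff ff fmm Nff Nff fmm Nff Nff; concatenated:

NfffffffmmNffNfffmmNffNffNfffffffmmNffNfffmmNffNff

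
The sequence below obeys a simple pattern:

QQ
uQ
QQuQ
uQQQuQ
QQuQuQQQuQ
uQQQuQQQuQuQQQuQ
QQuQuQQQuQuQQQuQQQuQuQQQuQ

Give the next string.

Each term (from the third on) is the two preceding terms concatenated in order: term 3 = QQ·uQ = QQuQ.
So term 8 is uQQQuQQQuQuQQQuQ·QQuQuQQQuQuQQQuQQQuQuQQQuQ.

uQQQuQQQuQuQQQuQQQuQuQQQuQuQQQuQQQuQuQQQuQ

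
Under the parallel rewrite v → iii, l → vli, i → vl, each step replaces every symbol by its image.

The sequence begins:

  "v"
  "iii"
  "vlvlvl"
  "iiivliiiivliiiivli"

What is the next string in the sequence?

vlvlvliiivlivlvlvlvliiivlivlvlvlvliiivlivl

Applying the rule to each of the 18 symbols of iiivliiiivliiiivli gives the pieces vl vl vl iii vli vl vl vl vl iii vli vl vl vl vl iii vli vl, which concatenate to the answer.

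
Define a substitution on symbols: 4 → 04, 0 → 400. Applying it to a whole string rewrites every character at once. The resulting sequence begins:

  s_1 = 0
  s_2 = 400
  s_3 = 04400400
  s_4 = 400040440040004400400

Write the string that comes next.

0440040040004400040440040004400400400040440040004400400

φ(400040440040004400400) expands symbol-by-symbol to 04 400 400 400 04 400 04 04 400 400 04 400 400 400 04 04 400 400 04 400 400; joining the 21 pieces gives the next term.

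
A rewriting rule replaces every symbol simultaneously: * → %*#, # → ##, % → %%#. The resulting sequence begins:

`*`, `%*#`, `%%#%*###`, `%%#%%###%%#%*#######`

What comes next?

φ(%%#%%###%%#%*#######) expands symbol-by-symbol to %%# %%# ## %%# %%# ## ## ## %%# %%# ## %%# %*# ## ## ## ## ## ## ##; joining the 20 pieces gives the next term.

%%#%%###%%#%%#######%%#%%###%%#%*###############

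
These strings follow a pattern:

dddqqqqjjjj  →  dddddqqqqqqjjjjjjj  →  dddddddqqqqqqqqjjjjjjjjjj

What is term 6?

dddddddddddddqqqqqqqqqqqqqqjjjjjjjjjjjjjjjjjjj

Term n consists of 2n+1 d's, followed by 2n+2 q's, followed by 3n+1 j's (n = 1, 2, …).
For term 6, n = 6, so the run lengths are 13, 14, 19.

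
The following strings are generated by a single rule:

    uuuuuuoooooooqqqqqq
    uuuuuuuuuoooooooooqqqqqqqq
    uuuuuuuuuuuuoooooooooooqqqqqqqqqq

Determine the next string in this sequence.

uuuuuuuuuuuuuuuoooooooooooooqqqqqqqqqqqq

Term n consists of 3n u's, followed by 2n+3 o's, followed by 2n+2 q's, where the shown terms are n = 2, 3, 4.
For the next term, n = 5, so the run lengths are 15, 13, 12.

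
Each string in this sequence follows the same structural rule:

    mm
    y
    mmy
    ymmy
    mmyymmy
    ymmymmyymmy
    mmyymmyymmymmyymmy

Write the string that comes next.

ymmymmyymmymmyymmyymmymmyymmy

Each term (from the third on) is the two preceding terms concatenated in order: term 3 = mm·y = mmy.
Continuing: ymmymmyymmy · mmyymmyymmymmyymmy gives term 8.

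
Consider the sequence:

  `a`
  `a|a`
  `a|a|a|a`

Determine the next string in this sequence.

a|a|a|a|a|a|a|a

Each string is two copies of the previous one joined by '|'.
One more doubling of a|a|a|a gives the answer.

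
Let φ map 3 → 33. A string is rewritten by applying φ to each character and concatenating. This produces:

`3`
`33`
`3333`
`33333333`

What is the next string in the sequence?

3333333333333333

Apply φ to 33333333 symbol by symbol: 3→33, 3→33, 3→33, 3→33, 3→33, 3→33, 3→33, 3→33; joined: 33 33 33 33 33 33 33 33.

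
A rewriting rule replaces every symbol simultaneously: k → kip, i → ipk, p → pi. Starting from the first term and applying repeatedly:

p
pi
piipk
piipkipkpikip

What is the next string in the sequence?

piipkipkpikipipkpikippiipkkipipkpi

Replace each of the 13 characters of piipkipkpikip in place — pi ipk ipk pi kip ipk pi kip pi ipk kip ipk pi — and concatenate.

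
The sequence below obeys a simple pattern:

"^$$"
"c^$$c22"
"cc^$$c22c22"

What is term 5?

cccc^$$c22c22c22c22

s(k+1) = c·s(k)·c22, so each term gains c as a prefix and c22 as a suffix.
From cc^$$c22c22, 2 further steps: cc^$$c22c22 → ccc^$$c22c22c22 → (answer).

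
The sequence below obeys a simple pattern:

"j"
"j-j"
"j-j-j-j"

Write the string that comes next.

Each string is two copies of the previous one joined by '-'.
So the next term is two copies of j-j-j-j with '-' between the halves.

j-j-j-j-j-j-j-j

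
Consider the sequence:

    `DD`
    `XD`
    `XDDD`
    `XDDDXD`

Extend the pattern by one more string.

XDDDXDXDDD

Each term (from the third on) is the previous term followed by the one before it: term 3 = XD·DD = XDDD.
So term 5 is XDDDXD·XDDD.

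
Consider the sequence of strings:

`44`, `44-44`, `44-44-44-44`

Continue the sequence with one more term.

44-44-44-44-44-44-44-44

Every step duplicates the string with '-' between the halves.
One more doubling of 44-44-44-44 gives the answer.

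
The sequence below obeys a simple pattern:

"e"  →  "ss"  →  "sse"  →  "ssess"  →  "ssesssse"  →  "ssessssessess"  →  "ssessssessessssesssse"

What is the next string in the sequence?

ssessssessessssessssessessssessess

This is a Fibonacci-style word recurrence s(k) = s(k−1)·s(k−2): e.g. ss·e = sse.
The next term joins ssessssessessssesssse and ssessssessess.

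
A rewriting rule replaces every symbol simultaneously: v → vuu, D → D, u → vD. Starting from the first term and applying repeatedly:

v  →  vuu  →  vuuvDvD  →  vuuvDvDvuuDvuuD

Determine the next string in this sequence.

Applying the rule to each of the 15 symbols of vuuvDvDvuuDvuuD gives the pieces vuu vD vD vuu D vuu D vuu vD vD D vuu vD vD D, which concatenate to the answer.

vuuvDvDvuuDvuuDvuuvDvDDvuuvDvDD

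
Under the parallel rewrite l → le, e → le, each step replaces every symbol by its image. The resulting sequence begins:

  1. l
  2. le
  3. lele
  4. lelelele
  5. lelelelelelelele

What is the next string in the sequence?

Applying the rule to each of the 16 symbols of lelelelelelelele gives the pieces le le le le le le le le le le le le le le le le, which concatenate to the answer.

lelelelelelelelelelelelelelelele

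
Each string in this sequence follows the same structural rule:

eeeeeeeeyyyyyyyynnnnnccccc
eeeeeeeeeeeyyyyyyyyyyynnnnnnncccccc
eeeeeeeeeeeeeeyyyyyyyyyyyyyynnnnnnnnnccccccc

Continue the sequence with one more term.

eeeeeeeeeeeeeeeeeyyyyyyyyyyyyyyyyynnnnnnnnnnncccccccc

The n-th term is 3n+2 e's then 3n+2 y's then 2n+1 n's then n+3 c's, where the shown terms are n = 2, 3, 4.
For the next term, n = 5, so the run lengths are 17, 17, 11, 8.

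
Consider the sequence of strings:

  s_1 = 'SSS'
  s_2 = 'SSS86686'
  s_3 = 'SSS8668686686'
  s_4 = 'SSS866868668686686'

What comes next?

The strings grow by a fixed suffix 86686 each time.
So the next term is SSS866868668686686·86686.

SSS86686866868668686686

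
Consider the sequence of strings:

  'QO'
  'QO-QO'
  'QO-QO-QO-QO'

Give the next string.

s(k+1) = s(k)·-·s(k) — each term doubles the last with '-' between the halves.
One more doubling of QO-QO-QO-QO gives the answer.

QO-QO-QO-QO-QO-QO-QO-QO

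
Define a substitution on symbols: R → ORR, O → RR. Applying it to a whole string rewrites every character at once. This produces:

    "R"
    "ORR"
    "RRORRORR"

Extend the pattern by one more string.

ORRORRRRORRORRRRORRORR

Expanding RRORRORR: R→ORR, R→ORR, O→RR, R→ORR, R→ORR, O→RR, R→ORR, R→ORR. Concatenated: ORR ORR RR ORR ORR RR ORR ORR.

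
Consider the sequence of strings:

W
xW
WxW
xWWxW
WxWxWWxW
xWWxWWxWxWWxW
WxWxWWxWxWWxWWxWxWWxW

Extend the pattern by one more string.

From term 3 onward, concatenate the second-to-last term with the last: W·xW = WxW, xW·WxW = xWWxW, …
So term 8 is xWWxWWxWxWWxW·WxWxWWxWxWWxWWxWxWWxW.

xWWxWWxWxWWxWWxWxWWxWxWWxWWxWxWWxW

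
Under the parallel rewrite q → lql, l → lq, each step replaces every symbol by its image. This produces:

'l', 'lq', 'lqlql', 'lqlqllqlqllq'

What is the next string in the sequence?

Apply φ to lqlqllqlqllq symbol by symbol: l→lq, q→lql, l→lq, q→lql, l→lq, l→lq, q→lql, l→lq, q→lql, l→lq, l→lq, q→lql; joined: lq lql lq lql lq lq lql lq lql lq lq lql.

lqlqllqlqllqlqlqllqlqllqlqlql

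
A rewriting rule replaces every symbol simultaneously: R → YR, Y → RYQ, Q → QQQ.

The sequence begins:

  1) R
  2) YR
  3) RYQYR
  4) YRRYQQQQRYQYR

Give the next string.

RYQYRYRRYQQQQQQQQQQQQQYRRYQQQQRYQYR

φ(YRRYQQQQRYQYR) expands symbol-by-symbol to RYQ YR YR RYQ QQQ QQQ QQQ QQQ YR RYQ QQQ RYQ YR; joining the 13 pieces gives the next term.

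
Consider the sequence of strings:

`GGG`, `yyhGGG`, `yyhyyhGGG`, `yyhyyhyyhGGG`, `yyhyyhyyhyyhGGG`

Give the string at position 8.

The strings grow by a fixed prefix yyh each time.
From yyhyyhyyhyyhGGG, 3 further steps: yyhyyhyyhyyhGGG → yyhyyhyyhyyhyyhGGG → yyhyyhyyhyyhyyhyyhGGG → (answer).

yyhyyhyyhyyhyyhyyhyyhGGG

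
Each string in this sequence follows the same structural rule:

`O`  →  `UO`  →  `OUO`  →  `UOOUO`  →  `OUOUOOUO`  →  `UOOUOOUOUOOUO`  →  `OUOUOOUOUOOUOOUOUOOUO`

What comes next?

This is a Fibonacci-style word recurrence s(k) = s(k−2)·s(k−1): e.g. O·UO = OUO.
So term 8 is UOOUOOUOUOOUO·OUOUOOUOUOOUOOUOUOOUO.

UOOUOOUOUOOUOOUOUOOUOUOOUOOUOUOOUO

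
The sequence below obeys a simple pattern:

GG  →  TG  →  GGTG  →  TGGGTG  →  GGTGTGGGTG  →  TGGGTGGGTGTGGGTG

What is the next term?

From term 3 onward, concatenate the second-to-last term with the last: GG·TG = GGTG, TG·GGTG = TGGGTG, …
The next term joins GGTGTGGGTG and TGGGTGGGTGTGGGTG.

GGTGTGGGTGTGGGTGGGTGTGGGTG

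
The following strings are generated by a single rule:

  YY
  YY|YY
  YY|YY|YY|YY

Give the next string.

Every step duplicates the string with '|' between the halves.
Doubling YY|YY|YY|YY with '|' between the halves:

YY|YY|YY|YY|YY|YY|YY|YY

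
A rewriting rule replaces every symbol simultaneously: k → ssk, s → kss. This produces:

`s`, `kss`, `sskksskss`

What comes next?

Rewriting each symbol of sskksskss: s→kss, s→kss, k→ssk, k→ssk, s→kss, s→kss, k→ssk, s→kss, s→kss, which concatenates to kss kss ssk ssk kss kss ssk kss kss.

ksskssssksskkssksssskksskss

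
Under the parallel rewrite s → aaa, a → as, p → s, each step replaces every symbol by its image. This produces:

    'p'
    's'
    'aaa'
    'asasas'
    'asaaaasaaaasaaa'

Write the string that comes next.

Applying the rule to each of the 15 symbols of asaaaasaaaasaaa gives the pieces as aaa as as as as aaa as as as as aaa as as as, which concatenate to the answer.

asaaaasasasasaaaasasasasaaaasasas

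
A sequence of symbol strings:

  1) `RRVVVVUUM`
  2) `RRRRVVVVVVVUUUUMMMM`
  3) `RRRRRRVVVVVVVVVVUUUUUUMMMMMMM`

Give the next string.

Each string has the form R^{2n} V^{3n+1} U^{2n} M^{3n-2} (n = 1, 2, …).
At n = 4 the blocks have lengths 8, 13, 8, 10.

RRRRRRRRVVVVVVVVVVVVVUUUUUUUUMMMMMMMMMM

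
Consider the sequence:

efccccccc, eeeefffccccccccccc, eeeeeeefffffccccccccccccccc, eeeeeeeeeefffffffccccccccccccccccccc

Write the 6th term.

eeeeeeeeeeeeeeeefffffffffffccccccccccccccccccccccccccc

Each string has the form e^{3n-2} f^{2n-1} c^{4n+3} (n = 1, 2, …).
For term 6, n = 6, so the run lengths are 16, 11, 27.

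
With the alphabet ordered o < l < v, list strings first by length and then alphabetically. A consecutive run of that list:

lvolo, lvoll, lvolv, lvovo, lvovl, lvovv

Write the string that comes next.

The successor of lvovv increments the rightmost position that isn't already v and resets every position after it to o.

lvloo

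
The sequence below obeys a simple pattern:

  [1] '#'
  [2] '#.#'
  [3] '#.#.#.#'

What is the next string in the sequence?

s(k+1) = s(k)·.·s(k) — each term doubles the last with '.' between the halves.
One more doubling of #.#.#.# gives the answer.

#.#.#.#.#.#.#.#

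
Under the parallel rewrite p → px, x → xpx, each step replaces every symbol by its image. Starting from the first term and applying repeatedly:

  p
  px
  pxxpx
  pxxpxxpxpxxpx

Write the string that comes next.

Replace each of the 13 characters of pxxpxxpxpxxpx in place — px xpx xpx px xpx xpx px xpx px xpx xpx px xpx — and concatenate.

pxxpxxpxpxxpxxpxpxxpxpxxpxxpxpxxpx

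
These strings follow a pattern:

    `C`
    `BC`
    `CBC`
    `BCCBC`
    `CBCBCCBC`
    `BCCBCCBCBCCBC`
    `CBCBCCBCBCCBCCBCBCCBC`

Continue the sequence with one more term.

From term 3 onward, concatenate the second-to-last term with the last: C·BC = CBC, BC·CBC = BCCBC, …
The next term joins BCCBCCBCBCCBC and CBCBCCBCBCCBCCBCBCCBC.

BCCBCCBCBCCBCCBCBCCBCBCCBCCBCBCCBC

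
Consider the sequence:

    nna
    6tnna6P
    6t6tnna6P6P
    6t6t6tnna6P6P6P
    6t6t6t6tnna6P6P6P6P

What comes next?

6t6t6t6t6tnna6P6P6P6P6P

s(k+1) = 6t·s(k)·6P, so each term gains 6t as a prefix and 6P as a suffix.
So the next term is 6t·6t6t6t6tnna6P6P6P6P·6P.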